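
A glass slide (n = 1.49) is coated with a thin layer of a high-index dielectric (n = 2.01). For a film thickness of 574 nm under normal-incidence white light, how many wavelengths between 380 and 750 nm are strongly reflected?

At the upper boundary (n = 1.0 to n = 2.01) the reflected ray undergoes a half-wave phase shift.
Ray reflecting at the bottom interface goes from n = 2.01 toward n = 1.49: no phase shift.
Exactly one π shift → a net half-wave offset.
With one net inversion, constructive interference in reflection requires 2 n t = (m + ½) λ.
λ = 2 n t / (m + ½) = 2307 / (m + ½) nm.
m=2: 923 nm (IR); m=3: 659 nm (visible); m=4: 513 nm (visible); m=5: 420 nm (visible); m=6: 355 nm (UV).

3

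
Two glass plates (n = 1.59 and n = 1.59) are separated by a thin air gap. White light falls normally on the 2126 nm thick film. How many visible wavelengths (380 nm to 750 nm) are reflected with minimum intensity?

At the upper boundary (n = 1.59 to n = 1.0) the reflected ray undergoes no phase shift.
Ray reflecting at the bottom interface goes from n = 1.0 toward n = 1.59: a half-wave phase shift.
The two reflections differ by half a wavelength.
So the condition for destructive reflection is 2 n t = m λ.
λ = 2 n t / m = 4252 / m nm.
m=5: 850 nm (IR); m=6: 709 nm (visible); m=7: 607 nm (visible); m=8: 532 nm (visible); m=9: 472 nm (visible); m=10: 425 nm (visible); m=11: 387 nm (visible); m=12: 354 nm (UV).

6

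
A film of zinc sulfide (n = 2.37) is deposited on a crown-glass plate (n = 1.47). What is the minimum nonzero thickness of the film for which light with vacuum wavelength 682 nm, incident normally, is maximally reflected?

71.9 nm

Top surface (1.0 → 2.37): reflection off a higher-index medium gives a half-wave phase shift.
Bottom surface (2.37 → 1.47): reflection off a lower-index medium gives no phase shift.
Exactly one π shift → a net half-wave offset.
With one net inversion, constructive interference in reflection requires 2 n t = (m + ½) λ.
Minimum at m = 0: t = λ / (4 n) = 682 / (4 × 2.37) = 71.9 nm.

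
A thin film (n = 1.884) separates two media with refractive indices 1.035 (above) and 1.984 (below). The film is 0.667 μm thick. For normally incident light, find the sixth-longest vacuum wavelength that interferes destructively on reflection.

Top surface (1.035 → 1.884): reflection off a higher-index medium gives a half-wave phase shift.
Ray reflecting at the bottom interface goes from n = 1.884 toward n = 1.984: a half-wave phase shift.
The two reflections carry the same phase change, so no net offset.
So the condition for destructive reflection is 2 n t = (m + ½) λ.
λ = 2 n t / (m + ½). The sixth-longest wavelength is m = 5: λ = 2 × 1.884 × 667 / 5.50 = 457 nm.

457 nm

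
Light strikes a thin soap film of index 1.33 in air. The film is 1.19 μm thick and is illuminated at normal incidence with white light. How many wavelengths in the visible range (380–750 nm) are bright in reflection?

4

Ray reflecting at the top interface goes from n = 1.0 toward n = 1.33: a half-wave phase shift.
Ray reflecting at the bottom interface goes from n = 1.33 toward n = 1.0: no phase shift.
Exactly one π shift → a net half-wave offset.
For bright reflection here: 2 n t = (m + ½) λ.
λ = 2 n t / (m + ½) = 3165 / (m + ½) nm.
m=3: 904 nm (IR); m=4: 703 nm (visible); m=5: 576 nm (visible); m=6: 487 nm (visible); m=7: 422 nm (visible); m=8: 372 nm (UV).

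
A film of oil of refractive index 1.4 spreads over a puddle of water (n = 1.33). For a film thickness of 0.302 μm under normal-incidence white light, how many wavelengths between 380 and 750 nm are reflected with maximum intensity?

1

Ray reflecting at the top interface goes from n = 1.0 toward n = 1.4: a half-wave phase shift.
Ray reflecting at the bottom interface goes from n = 1.4 toward n = 1.33: no phase shift.
Net: one phase inversion between the two reflected rays.
For bright reflection here: 2 n t = (m + ½) λ.
λ = 2 n t / (m + ½) = 846 / (m + ½) nm.
m=0: 1691 nm (IR); m=1: 564 nm (visible); m=2: 338 nm (UV).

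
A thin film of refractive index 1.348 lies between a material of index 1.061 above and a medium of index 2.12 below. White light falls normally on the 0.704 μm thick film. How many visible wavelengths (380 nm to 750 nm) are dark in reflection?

At the upper boundary (n = 1.061 to n = 1.348) the reflected ray undergoes a half-wave phase shift.
Ray reflecting at the bottom interface goes from n = 1.348 toward n = 2.12: a half-wave phase shift.
Zero or two π shifts → no net half-wave offset.
So the condition for destructive reflection is 2 n t = (m + ½) λ.
λ = 2 n t / (m + ½) = 1898 / (m + ½) nm.
m=2: 759 nm (IR); m=3: 542 nm (visible); m=4: 422 nm (visible); m=5: 345 nm (UV).

2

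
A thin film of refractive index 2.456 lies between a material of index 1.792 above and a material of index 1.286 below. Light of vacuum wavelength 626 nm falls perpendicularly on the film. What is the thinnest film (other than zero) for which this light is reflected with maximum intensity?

63.7 nm

Top surface (1.792 → 2.456): reflection off a higher-index medium gives a half-wave phase shift.
Ray reflecting at the bottom interface goes from n = 2.456 toward n = 1.286: no phase shift.
The two reflections differ by half a wavelength.
With one net inversion, constructive interference in reflection requires 2 n t = (m + ½) λ.
Minimum at m = 0: t = λ / (4 n) = 626 / (4 × 2.456) = 63.7 nm.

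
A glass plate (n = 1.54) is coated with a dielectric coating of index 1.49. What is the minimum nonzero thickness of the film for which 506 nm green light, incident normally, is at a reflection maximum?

170 nm

Top surface (1.0 → 1.49): reflection off a higher-index medium gives a half-wave phase shift.
Ray reflecting at the bottom interface goes from n = 1.49 toward n = 1.54: a half-wave phase shift.
The two reflections carry the same phase change, so no net offset.
With no net inversion, constructive interference in reflection requires 2 n t = m λ.
Minimum nonzero at m = 1: t = λ / (2 n) = 506 / (2 × 1.49) = 170 nm.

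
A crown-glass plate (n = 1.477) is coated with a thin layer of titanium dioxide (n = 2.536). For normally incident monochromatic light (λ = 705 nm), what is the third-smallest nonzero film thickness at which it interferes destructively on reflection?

417 nm

Top surface (1.0 → 2.536): reflection off a higher-index medium gives a half-wave phase shift.
At the lower boundary (n = 2.536 to n = 1.477) the reflected ray undergoes no phase shift.
Exactly one π shift → a net half-wave offset.
So the condition for destructive reflection is 2 n t = m λ.
The third-smallest nonzero thickness corresponds to m = 3: t = m λ / (2 n) = 3.00 × 705 / (2 × 2.536) = 417 nm.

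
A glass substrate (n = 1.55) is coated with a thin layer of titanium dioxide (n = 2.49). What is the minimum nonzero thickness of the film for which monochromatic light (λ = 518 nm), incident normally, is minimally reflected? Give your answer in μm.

0.104 μm

Top surface (1.0 → 2.49): reflection off a higher-index medium gives a half-wave phase shift.
Ray reflecting at the bottom interface goes from n = 2.49 toward n = 1.55: no phase shift.
Exactly one π shift → a net half-wave offset.
For minimum reflection here: 2 n t = m λ.
Minimum nonzero at m = 1: t = λ / (2 n) = 518 / (2 × 2.49) = 104 nm.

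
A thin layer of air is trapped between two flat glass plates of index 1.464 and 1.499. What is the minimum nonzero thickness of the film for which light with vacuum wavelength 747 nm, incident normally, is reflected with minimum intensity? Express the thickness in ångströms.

At the upper boundary (n = 1.464 to n = 1.0) the reflected ray undergoes no phase shift.
Bottom surface (1.0 → 1.499): reflection off a higher-index medium gives a half-wave phase shift.
The two reflections differ by half a wavelength.
For minimum reflection here: 2 n t = m λ.
Minimum nonzero at m = 1: t = λ / (2 n) = 747 / (2 × 1.0) = 374 nm.

3735 Å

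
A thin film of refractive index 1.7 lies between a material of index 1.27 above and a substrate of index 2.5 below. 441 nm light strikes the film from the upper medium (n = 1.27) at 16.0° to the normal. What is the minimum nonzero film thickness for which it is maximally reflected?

At the upper boundary (n = 1.27 to n = 1.7) the reflected ray undergoes a half-wave phase shift.
At the lower boundary (n = 1.7 to n = 2.5) the reflected ray undergoes a half-wave phase shift.
Net: no relative phase inversion (both shifts match).
So the condition for constructive reflection is 2 n t cos θ_r = m λ.
Snell's law: 1.27 sin 16.0° = 1.7 sin θ_r → sin θ_r = 0.206, cos θ_r = 0.979.
Minimum nonzero at m = 1: t = λ / (2 n cos θ_r) = 441 / (2 × 1.7 × 0.979) = 133 nm.

133 nm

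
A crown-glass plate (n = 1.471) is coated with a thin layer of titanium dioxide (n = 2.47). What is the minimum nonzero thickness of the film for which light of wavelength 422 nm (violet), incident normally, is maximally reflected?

At the upper boundary (n = 1.0 to n = 2.47) the reflected ray undergoes a half-wave phase shift.
At the lower boundary (n = 2.47 to n = 1.471) the reflected ray undergoes no phase shift.
The two reflections differ by half a wavelength.
With one net inversion, constructive interference in reflection requires 2 n t = (m + ½) λ.
Minimum at m = 0: t = λ / (4 n) = 422 / (4 × 2.47) = 42.7 nm.

42.7 nm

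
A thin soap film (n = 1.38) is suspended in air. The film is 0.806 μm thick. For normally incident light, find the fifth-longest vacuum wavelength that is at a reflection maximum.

At the upper boundary (n = 1.0 to n = 1.38) the reflected ray undergoes a half-wave phase shift.
Bottom surface (1.38 → 1.0): reflection off a lower-index medium gives no phase shift.
The two reflections differ by half a wavelength.
For strong reflection here: 2 n t = (m + ½) λ.
λ = 2 n t / (m + ½). The fifth-longest wavelength is m = 4: λ = 2 × 1.38 × 806 / 4.50 = 494 nm.

494 nm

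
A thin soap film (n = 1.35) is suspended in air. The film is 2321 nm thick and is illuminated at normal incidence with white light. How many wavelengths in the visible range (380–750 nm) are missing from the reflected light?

Ray reflecting at the top interface goes from n = 1.0 toward n = 1.35: a half-wave phase shift.
At the lower boundary (n = 1.35 to n = 1.0) the reflected ray undergoes no phase shift.
Net: one phase inversion between the two reflected rays.
With one net inversion, destructive interference in reflection requires 2 n t = m λ.
λ = 2 n t / m = 6267 / m nm.
m=8: 783 nm (IR); m=9: 696 nm (visible); m=10: 627 nm (visible); m=11: 570 nm (visible); m=12: 522 nm (visible); m=13: 482 nm (visible); m=14: 448 nm (visible); m=15: 418 nm (visible); m=16: 392 nm (visible); m=17: 369 nm (UV).

8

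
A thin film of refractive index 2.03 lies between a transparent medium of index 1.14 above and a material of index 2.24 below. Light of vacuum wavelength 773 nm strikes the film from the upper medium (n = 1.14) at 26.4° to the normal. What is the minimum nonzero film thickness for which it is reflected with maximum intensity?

At the upper boundary (n = 1.14 to n = 2.03) the reflected ray undergoes a half-wave phase shift.
Ray reflecting at the bottom interface goes from n = 2.03 toward n = 2.24: a half-wave phase shift.
Net: no relative phase inversion (both shifts match).
With no net inversion, constructive interference in reflection requires 2 n t cos θ_r = m λ.
Snell's law: 1.14 sin 26.4° = 2.03 sin θ_r → sin θ_r = 0.250, cos θ_r = 0.968.
Minimum nonzero at m = 1: t = λ / (2 n cos θ_r) = 773 / (2 × 2.03 × 0.968) = 197 nm.

197 nm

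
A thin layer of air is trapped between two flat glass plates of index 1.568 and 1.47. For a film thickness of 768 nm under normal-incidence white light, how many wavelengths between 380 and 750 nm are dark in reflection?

2

Top surface (1.568 → 1.0): reflection off a lower-index medium gives no phase shift.
At the lower boundary (n = 1.0 to n = 1.47) the reflected ray undergoes a half-wave phase shift.
Net: one phase inversion between the two reflected rays.
For minimum reflection here: 2 n t = m λ.
λ = 2 n t / m = 1536 / m nm.
m=2: 768 nm (IR); m=3: 512 nm (visible); m=4: 384 nm (visible); m=5: 307 nm (UV).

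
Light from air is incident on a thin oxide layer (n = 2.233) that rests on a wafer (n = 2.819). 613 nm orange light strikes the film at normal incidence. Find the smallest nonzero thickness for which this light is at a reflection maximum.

137 nm

At the upper boundary (n = 1.0 to n = 2.233) the reflected ray undergoes a half-wave phase shift.
Ray reflecting at the bottom interface goes from n = 2.233 toward n = 2.819: a half-wave phase shift.
Zero or two π shifts → no net half-wave offset.
For bright reflection here: 2 n t = m λ.
The smallest nonzero thickness corresponds to m = 1: t = m λ / (2 n) = 1.00 × 613 / (2 × 2.233) = 137 nm.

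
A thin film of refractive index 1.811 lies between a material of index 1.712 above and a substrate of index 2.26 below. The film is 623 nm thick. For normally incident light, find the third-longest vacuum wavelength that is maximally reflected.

752 nm

At the upper boundary (n = 1.712 to n = 1.811) the reflected ray undergoes a half-wave phase shift.
Ray reflecting at the bottom interface goes from n = 1.811 toward n = 2.26: a half-wave phase shift.
Zero or two π shifts → no net half-wave offset.
With no net inversion, constructive interference in reflection requires 2 n t = m λ.
λ = 2 n t / m. The third-longest wavelength is m = 3: λ = 2 × 1.811 × 623 / 3.00 = 752 nm.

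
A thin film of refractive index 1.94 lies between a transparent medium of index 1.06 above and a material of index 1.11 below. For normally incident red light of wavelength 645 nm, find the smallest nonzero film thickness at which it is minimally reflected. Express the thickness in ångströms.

Top surface (1.06 → 1.94): reflection off a higher-index medium gives a half-wave phase shift.
At the lower boundary (n = 1.94 to n = 1.11) the reflected ray undergoes no phase shift.
The two reflections differ by half a wavelength.
So the condition for destructive reflection is 2 n t = m λ.
Minimum nonzero at m = 1: t = λ / (2 n) = 645 / (2 × 1.94) = 166 nm.

1662 Å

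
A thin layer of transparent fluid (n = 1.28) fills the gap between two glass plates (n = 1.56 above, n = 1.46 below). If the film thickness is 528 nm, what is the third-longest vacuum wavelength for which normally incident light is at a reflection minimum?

Top surface (1.56 → 1.28): reflection off a lower-index medium gives no phase shift.
At the lower boundary (n = 1.28 to n = 1.46) the reflected ray undergoes a half-wave phase shift.
Exactly one π shift → a net half-wave offset.
So the condition for destructive reflection is 2 n t = m λ.
λ = 2 n t / m. The third-longest wavelength is m = 3: λ = 2 × 1.28 × 528 / 3.00 = 451 nm.

451 nm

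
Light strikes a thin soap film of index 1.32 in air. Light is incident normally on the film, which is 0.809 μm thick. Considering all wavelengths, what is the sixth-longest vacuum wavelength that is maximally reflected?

Ray reflecting at the top interface goes from n = 1.0 toward n = 1.32: a half-wave phase shift.
Ray reflecting at the bottom interface goes from n = 1.32 toward n = 1.0: no phase shift.
Exactly one π shift → a net half-wave offset.
So the condition for constructive reflection is 2 n t = (m + ½) λ.
λ = 2 n t / (m + ½). The sixth-longest wavelength is m = 5: λ = 2 × 1.32 × 809 / 5.50 = 388 nm.

388 nm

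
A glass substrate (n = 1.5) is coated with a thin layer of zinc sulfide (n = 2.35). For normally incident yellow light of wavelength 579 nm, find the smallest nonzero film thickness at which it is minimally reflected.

At the upper boundary (n = 1.0 to n = 2.35) the reflected ray undergoes a half-wave phase shift.
Bottom surface (2.35 → 1.5): reflection off a lower-index medium gives no phase shift.
Exactly one π shift → a net half-wave offset.
With one net inversion, destructive interference in reflection requires 2 n t = m λ.
Minimum nonzero at m = 1: t = λ / (2 n) = 579 / (2 × 2.35) = 123 nm.

123 nm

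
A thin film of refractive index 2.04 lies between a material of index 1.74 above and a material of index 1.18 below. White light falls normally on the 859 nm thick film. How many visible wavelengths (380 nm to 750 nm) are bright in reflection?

Ray reflecting at the top interface goes from n = 1.74 toward n = 2.04: a half-wave phase shift.
Ray reflecting at the bottom interface goes from n = 2.04 toward n = 1.18: no phase shift.
Net: one phase inversion between the two reflected rays.
With one net inversion, constructive interference in reflection requires 2 n t = (m + ½) λ.
λ = 2 n t / (m + ½) = 3505 / (m + ½) nm.
m=4: 779 nm (IR); m=5: 637 nm (visible); m=6: 539 nm (visible); m=7: 467 nm (visible); m=8: 412 nm (visible); m=9: 369 nm (UV).

4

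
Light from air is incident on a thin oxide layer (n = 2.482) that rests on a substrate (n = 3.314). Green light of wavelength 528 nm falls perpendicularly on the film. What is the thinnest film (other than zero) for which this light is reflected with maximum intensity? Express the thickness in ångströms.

Ray reflecting at the top interface goes from n = 1.0 toward n = 2.482: a half-wave phase shift.
Bottom surface (2.482 → 3.314): reflection off a higher-index medium gives a half-wave phase shift.
The two reflections carry the same phase change, so no net offset.
So the condition for constructive reflection is 2 n t = m λ.
Minimum nonzero at m = 1: t = λ / (2 n) = 528 / (2 × 2.482) = 106 nm.

1064 Å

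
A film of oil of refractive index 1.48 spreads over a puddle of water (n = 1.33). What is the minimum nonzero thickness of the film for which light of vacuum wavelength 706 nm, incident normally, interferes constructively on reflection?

Ray reflecting at the top interface goes from n = 1.0 toward n = 1.48: a half-wave phase shift.
Bottom surface (1.48 → 1.33): reflection off a lower-index medium gives no phase shift.
The two reflections differ by half a wavelength.
For strong reflection here: 2 n t = (m + ½) λ.
Minimum at m = 0: t = λ / (4 n) = 706 / (4 × 1.48) = 119 nm.

119 nm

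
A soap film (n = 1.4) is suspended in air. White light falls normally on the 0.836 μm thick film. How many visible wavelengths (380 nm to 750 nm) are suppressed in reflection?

3

Top surface (1.0 → 1.4): reflection off a higher-index medium gives a half-wave phase shift.
Bottom surface (1.4 → 1.0): reflection off a lower-index medium gives no phase shift.
The two reflections differ by half a wavelength.
With one net inversion, destructive interference in reflection requires 2 n t = m λ.
λ = 2 n t / m = 2341 / m nm.
m=3: 780 nm (IR); m=4: 585 nm (visible); m=5: 468 nm (visible); m=6: 390 nm (visible); m=7: 334 nm (UV).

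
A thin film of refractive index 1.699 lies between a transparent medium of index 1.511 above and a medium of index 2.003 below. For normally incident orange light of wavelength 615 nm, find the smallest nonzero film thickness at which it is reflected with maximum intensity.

Top surface (1.511 → 1.699): reflection off a higher-index medium gives a half-wave phase shift.
At the lower boundary (n = 1.699 to n = 2.003) the reflected ray undergoes a half-wave phase shift.
Zero or two π shifts → no net half-wave offset.
With no net inversion, constructive interference in reflection requires 2 n t = m λ.
Minimum nonzero at m = 1: t = λ / (2 n) = 615 / (2 × 1.699) = 181 nm.

181 nm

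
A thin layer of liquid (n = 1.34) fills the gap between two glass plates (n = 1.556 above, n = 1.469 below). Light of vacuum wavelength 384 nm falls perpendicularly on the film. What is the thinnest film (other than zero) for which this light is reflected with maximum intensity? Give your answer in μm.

0.0716 μm

Top surface (1.556 → 1.34): reflection off a lower-index medium gives no phase shift.
At the lower boundary (n = 1.34 to n = 1.469) the reflected ray undergoes a half-wave phase shift.
Net: one phase inversion between the two reflected rays.
So the condition for constructive reflection is 2 n t = (m + ½) λ.
Minimum at m = 0: t = λ / (4 n) = 384 / (4 × 1.34) = 71.6 nm.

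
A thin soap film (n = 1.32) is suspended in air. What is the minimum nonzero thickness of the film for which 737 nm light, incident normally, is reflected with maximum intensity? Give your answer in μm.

0.140 μm

At the upper boundary (n = 1.0 to n = 1.32) the reflected ray undergoes a half-wave phase shift.
At the lower boundary (n = 1.32 to n = 1.0) the reflected ray undergoes no phase shift.
Exactly one π shift → a net half-wave offset.
For strong reflection here: 2 n t = (m + ½) λ.
Minimum at m = 0: t = λ / (4 n) = 737 / (4 × 1.32) = 140 nm.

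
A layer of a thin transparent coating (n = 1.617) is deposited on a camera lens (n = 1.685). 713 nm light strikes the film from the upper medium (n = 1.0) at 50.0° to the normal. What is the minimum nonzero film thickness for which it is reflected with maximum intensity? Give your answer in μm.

Ray reflecting at the top interface goes from n = 1.0 toward n = 1.617: a half-wave phase shift.
At the lower boundary (n = 1.617 to n = 1.685) the reflected ray undergoes a half-wave phase shift.
The two reflections carry the same phase change, so no net offset.
So the condition for constructive reflection is 2 n t cos θ_r = m λ.
Snell's law: 1.0 sin 50.0° = 1.617 sin θ_r → sin θ_r = 0.474, cos θ_r = 0.881.
Minimum nonzero at m = 1: t = λ / (2 n cos θ_r) = 713 / (2 × 1.617 × 0.881) = 250 nm.

0.250 μm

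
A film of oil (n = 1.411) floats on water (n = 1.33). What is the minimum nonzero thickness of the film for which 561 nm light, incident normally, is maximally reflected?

At the upper boundary (n = 1.0 to n = 1.411) the reflected ray undergoes a half-wave phase shift.
At the lower boundary (n = 1.411 to n = 1.33) the reflected ray undergoes no phase shift.
The two reflections differ by half a wavelength.
So the condition for constructive reflection is 2 n t = (m + ½) λ.
Minimum at m = 0: t = λ / (4 n) = 561 / (4 × 1.411) = 99.4 nm.

99.4 nm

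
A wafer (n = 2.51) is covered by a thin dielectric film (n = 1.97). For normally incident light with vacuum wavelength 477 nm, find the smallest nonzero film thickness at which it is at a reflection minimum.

60.5 nm

At the upper boundary (n = 1.0 to n = 1.97) the reflected ray undergoes a half-wave phase shift.
At the lower boundary (n = 1.97 to n = 2.51) the reflected ray undergoes a half-wave phase shift.
Zero or two π shifts → no net half-wave offset.
So the condition for destructive reflection is 2 n t = (m + ½) λ.
Minimum at m = 0: t = λ / (4 n) = 477 / (4 × 1.97) = 60.5 nm.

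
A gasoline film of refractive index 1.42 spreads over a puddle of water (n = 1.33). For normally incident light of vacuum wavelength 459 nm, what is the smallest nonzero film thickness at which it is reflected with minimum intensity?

162 nm

Ray reflecting at the top interface goes from n = 1.0 toward n = 1.42: a half-wave phase shift.
Bottom surface (1.42 → 1.33): reflection off a lower-index medium gives no phase shift.
The two reflections differ by half a wavelength.
For dark reflection here: 2 n t = m λ.
The smallest nonzero thickness corresponds to m = 1: t = m λ / (2 n) = 1.00 × 459 / (2 × 1.42) = 162 nm.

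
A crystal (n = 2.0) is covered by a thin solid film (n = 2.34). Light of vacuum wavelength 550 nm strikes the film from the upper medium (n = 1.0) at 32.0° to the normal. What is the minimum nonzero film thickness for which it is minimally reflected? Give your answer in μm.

Ray reflecting at the top interface goes from n = 1.0 toward n = 2.34: a half-wave phase shift.
Ray reflecting at the bottom interface goes from n = 2.34 toward n = 2.0: no phase shift.
Net: one phase inversion between the two reflected rays.
With one net inversion, destructive interference in reflection requires 2 n t cos θ_r = m λ.
Snell's law: 1.0 sin 32.0° = 2.34 sin θ_r → sin θ_r = 0.226, cos θ_r = 0.974.
Minimum nonzero at m = 1: t = λ / (2 n cos θ_r) = 550 / (2 × 2.34 × 0.974) = 121 nm.

0.121 μm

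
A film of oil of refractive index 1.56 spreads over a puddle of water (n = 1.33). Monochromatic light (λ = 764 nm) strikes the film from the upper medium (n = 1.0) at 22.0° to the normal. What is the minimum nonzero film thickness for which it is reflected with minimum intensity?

At the upper boundary (n = 1.0 to n = 1.56) the reflected ray undergoes a half-wave phase shift.
Ray reflecting at the bottom interface goes from n = 1.56 toward n = 1.33: no phase shift.
Exactly one π shift → a net half-wave offset.
For weak reflection here: 2 n t cos θ_r = m λ.
Snell's law: 1.0 sin 22.0° = 1.56 sin θ_r → sin θ_r = 0.240, cos θ_r = 0.971.
Minimum nonzero at m = 1: t = λ / (2 n cos θ_r) = 764 / (2 × 1.56 × 0.971) = 252 nm.

252 nm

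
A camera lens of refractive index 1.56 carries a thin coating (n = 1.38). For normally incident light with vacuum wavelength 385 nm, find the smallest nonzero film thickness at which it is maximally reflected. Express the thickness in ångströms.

At the upper boundary (n = 1.0 to n = 1.38) the reflected ray undergoes a half-wave phase shift.
Ray reflecting at the bottom interface goes from n = 1.38 toward n = 1.56: a half-wave phase shift.
Zero or two π shifts → no net half-wave offset.
With no net inversion, constructive interference in reflection requires 2 n t = m λ.
Minimum nonzero at m = 1: t = λ / (2 n) = 385 / (2 × 1.38) = 139 nm.

1395 Å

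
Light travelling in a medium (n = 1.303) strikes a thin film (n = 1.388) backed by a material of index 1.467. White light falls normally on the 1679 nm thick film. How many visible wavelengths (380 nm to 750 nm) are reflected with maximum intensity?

6

At the upper boundary (n = 1.303 to n = 1.388) the reflected ray undergoes a half-wave phase shift.
Ray reflecting at the bottom interface goes from n = 1.388 toward n = 1.467: a half-wave phase shift.
The two reflections carry the same phase change, so no net offset.
So the condition for constructive reflection is 2 n t = m λ.
λ = 2 n t / m = 4661 / m nm.
m=6: 777 nm (IR); m=7: 666 nm (visible); m=8: 583 nm (visible); m=9: 518 nm (visible); m=10: 466 nm (visible); m=11: 424 nm (visible); m=12: 388 nm (visible); m=13: 359 nm (UV).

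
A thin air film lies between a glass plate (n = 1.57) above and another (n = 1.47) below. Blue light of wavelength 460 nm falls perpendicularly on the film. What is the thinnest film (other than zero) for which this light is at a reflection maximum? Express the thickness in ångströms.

1150 Å

Ray reflecting at the top interface goes from n = 1.57 toward n = 1.0: no phase shift.
At the lower boundary (n = 1.0 to n = 1.47) the reflected ray undergoes a half-wave phase shift.
The two reflections differ by half a wavelength.
So the condition for constructive reflection is 2 n t = (m + ½) λ.
Minimum at m = 0: t = λ / (4 n) = 460 / (4 × 1.0) = 115 nm.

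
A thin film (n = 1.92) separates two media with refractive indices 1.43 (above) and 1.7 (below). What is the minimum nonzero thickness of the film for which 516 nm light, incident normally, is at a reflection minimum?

134 nm

Top surface (1.43 → 1.92): reflection off a higher-index medium gives a half-wave phase shift.
Ray reflecting at the bottom interface goes from n = 1.92 toward n = 1.7: no phase shift.
Net: one phase inversion between the two reflected rays.
For weak reflection here: 2 n t = m λ.
Minimum nonzero at m = 1: t = λ / (2 n) = 516 / (2 × 1.92) = 134 nm.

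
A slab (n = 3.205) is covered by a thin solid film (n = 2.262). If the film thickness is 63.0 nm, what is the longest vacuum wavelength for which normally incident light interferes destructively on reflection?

570 nm

Top surface (1.0 → 2.262): reflection off a higher-index medium gives a half-wave phase shift.
Bottom surface (2.262 → 3.205): reflection off a higher-index medium gives a half-wave phase shift.
The two reflections carry the same phase change, so no net offset.
So the condition for destructive reflection is 2 n t = (m + ½) λ.
λ = 2 n t / (m + ½). The longest wavelength is m = 0: λ = 2 × 2.262 × 63.0 / 0.500 = 570 nm.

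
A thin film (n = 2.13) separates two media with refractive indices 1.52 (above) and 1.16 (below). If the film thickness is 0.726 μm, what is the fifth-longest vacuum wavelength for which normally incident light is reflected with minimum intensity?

619 nm

At the upper boundary (n = 1.52 to n = 2.13) the reflected ray undergoes a half-wave phase shift.
Bottom surface (2.13 → 1.16): reflection off a lower-index medium gives no phase shift.
The two reflections differ by half a wavelength.
With one net inversion, destructive interference in reflection requires 2 n t = m λ.
λ = 2 n t / m. The fifth-longest wavelength is m = 5: λ = 2 × 2.13 × 726 / 5.00 = 619 nm.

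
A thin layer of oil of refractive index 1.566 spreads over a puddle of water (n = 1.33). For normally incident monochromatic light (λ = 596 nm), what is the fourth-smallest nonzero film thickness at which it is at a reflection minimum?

Top surface (1.0 → 1.566): reflection off a higher-index medium gives a half-wave phase shift.
Ray reflecting at the bottom interface goes from n = 1.566 toward n = 1.33: no phase shift.
Net: one phase inversion between the two reflected rays.
For minimum reflection here: 2 n t = m λ.
The fourth-smallest nonzero thickness corresponds to m = 4: t = m λ / (2 n) = 4.00 × 596 / (2 × 1.566) = 761 nm.

761 nm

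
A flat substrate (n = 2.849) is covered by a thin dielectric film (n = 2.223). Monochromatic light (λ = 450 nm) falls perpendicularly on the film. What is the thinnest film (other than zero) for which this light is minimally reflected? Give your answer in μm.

0.0506 μm

Top surface (1.0 → 2.223): reflection off a higher-index medium gives a half-wave phase shift.
Bottom surface (2.223 → 2.849): reflection off a higher-index medium gives a half-wave phase shift.
Net: no relative phase inversion (both shifts match).
With no net inversion, destructive interference in reflection requires 2 n t = (m + ½) λ.
Minimum at m = 0: t = λ / (4 n) = 450 / (4 × 2.223) = 50.6 nm.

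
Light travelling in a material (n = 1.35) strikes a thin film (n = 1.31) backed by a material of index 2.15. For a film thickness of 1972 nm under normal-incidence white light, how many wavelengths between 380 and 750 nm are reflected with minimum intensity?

7

At the upper boundary (n = 1.35 to n = 1.31) the reflected ray undergoes no phase shift.
At the lower boundary (n = 1.31 to n = 2.15) the reflected ray undergoes a half-wave phase shift.
Net: one phase inversion between the two reflected rays.
So the condition for destructive reflection is 2 n t = m λ.
λ = 2 n t / m = 5167 / m nm.
m=6: 861 nm (IR); m=7: 738 nm (visible); m=8: 646 nm (visible); m=9: 574 nm (visible); m=10: 517 nm (visible); m=11: 470 nm (visible); m=12: 431 nm (visible); m=13: 397 nm (visible); m=14: 369 nm (UV).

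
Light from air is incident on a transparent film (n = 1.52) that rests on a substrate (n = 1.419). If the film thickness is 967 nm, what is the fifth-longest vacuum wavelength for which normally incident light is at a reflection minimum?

At the upper boundary (n = 1.0 to n = 1.52) the reflected ray undergoes a half-wave phase shift.
Ray reflecting at the bottom interface goes from n = 1.52 toward n = 1.419: no phase shift.
Net: one phase inversion between the two reflected rays.
For dark reflection here: 2 n t = m λ.
λ = 2 n t / m. The fifth-longest wavelength is m = 5: λ = 2 × 1.52 × 967 / 5.00 = 588 nm.

588 nm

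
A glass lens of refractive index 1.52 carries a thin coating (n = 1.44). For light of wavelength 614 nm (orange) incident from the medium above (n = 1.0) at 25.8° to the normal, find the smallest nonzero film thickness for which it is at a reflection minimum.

At the upper boundary (n = 1.0 to n = 1.44) the reflected ray undergoes a half-wave phase shift.
At the lower boundary (n = 1.44 to n = 1.52) the reflected ray undergoes a half-wave phase shift.
The two reflections carry the same phase change, so no net offset.
For minimum reflection here: 2 n t cos θ_r = (m + ½) λ.
Snell's law: 1.0 sin 25.8° = 1.44 sin θ_r → sin θ_r = 0.302, cos θ_r = 0.953.
Minimum at m = 0: t = λ / (4 n cos θ_r) = 614 / (4 × 1.44 × 0.953) = 112 nm.

112 nm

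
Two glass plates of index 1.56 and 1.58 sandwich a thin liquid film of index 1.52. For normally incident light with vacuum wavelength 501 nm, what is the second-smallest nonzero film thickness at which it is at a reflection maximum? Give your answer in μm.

0.247 μm

Top surface (1.56 → 1.52): reflection off a lower-index medium gives no phase shift.
At the lower boundary (n = 1.52 to n = 1.58) the reflected ray undergoes a half-wave phase shift.
Net: one phase inversion between the two reflected rays.
For maximum reflection here: 2 n t = (m + ½) λ.
The second-smallest nonzero thickness corresponds to m = 1: t = (m + ½) λ / (2 n) = 1.50 × 501 / (2 × 1.52) = 247 nm.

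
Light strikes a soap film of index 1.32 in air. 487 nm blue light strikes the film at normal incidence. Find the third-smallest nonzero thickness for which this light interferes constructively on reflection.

At the upper boundary (n = 1.0 to n = 1.32) the reflected ray undergoes a half-wave phase shift.
Bottom surface (1.32 → 1.0): reflection off a lower-index medium gives no phase shift.
The two reflections differ by half a wavelength.
With one net inversion, constructive interference in reflection requires 2 n t = (m + ½) λ.
The third-smallest nonzero thickness corresponds to m = 2: t = (m + ½) λ / (2 n) = 2.50 × 487 / (2 × 1.32) = 461 nm.

461 nm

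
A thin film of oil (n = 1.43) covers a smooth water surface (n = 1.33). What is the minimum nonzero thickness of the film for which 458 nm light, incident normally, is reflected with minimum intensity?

160 nm

Ray reflecting at the top interface goes from n = 1.0 toward n = 1.43: a half-wave phase shift.
At the lower boundary (n = 1.43 to n = 1.33) the reflected ray undergoes no phase shift.
Net: one phase inversion between the two reflected rays.
For dark reflection here: 2 n t = m λ.
Minimum nonzero at m = 1: t = λ / (2 n) = 458 / (2 × 1.43) = 160 nm.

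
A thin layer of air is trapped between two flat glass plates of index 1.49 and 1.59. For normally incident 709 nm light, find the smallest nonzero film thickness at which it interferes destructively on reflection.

355 nm

At the upper boundary (n = 1.49 to n = 1.0) the reflected ray undergoes no phase shift.
At the lower boundary (n = 1.0 to n = 1.59) the reflected ray undergoes a half-wave phase shift.
The two reflections differ by half a wavelength.
For dark reflection here: 2 n t = m λ.
Minimum nonzero at m = 1: t = λ / (2 n) = 709 / (2 × 1.0) = 355 nm.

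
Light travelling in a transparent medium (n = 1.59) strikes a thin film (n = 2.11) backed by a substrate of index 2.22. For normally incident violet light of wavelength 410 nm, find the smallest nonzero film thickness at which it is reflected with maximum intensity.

At the upper boundary (n = 1.59 to n = 2.11) the reflected ray undergoes a half-wave phase shift.
At the lower boundary (n = 2.11 to n = 2.22) the reflected ray undergoes a half-wave phase shift.
Zero or two π shifts → no net half-wave offset.
So the condition for constructive reflection is 2 n t = m λ.
Minimum nonzero at m = 1: t = λ / (2 n) = 410 / (2 × 2.11) = 97.2 nm.

97.2 nm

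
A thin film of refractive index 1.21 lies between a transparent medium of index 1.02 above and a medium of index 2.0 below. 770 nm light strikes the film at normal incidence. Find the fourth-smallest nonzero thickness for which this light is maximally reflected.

At the upper boundary (n = 1.02 to n = 1.21) the reflected ray undergoes a half-wave phase shift.
Bottom surface (1.21 → 2.0): reflection off a higher-index medium gives a half-wave phase shift.
Net: no relative phase inversion (both shifts match).
For maximum reflection here: 2 n t = m λ.
The fourth-smallest nonzero thickness corresponds to m = 4: t = m λ / (2 n) = 4.00 × 770 / (2 × 1.21) = 1273 nm.

1273 nm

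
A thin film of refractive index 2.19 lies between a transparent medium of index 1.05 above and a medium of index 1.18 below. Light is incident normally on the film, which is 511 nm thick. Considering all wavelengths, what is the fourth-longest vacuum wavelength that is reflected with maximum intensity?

639 nm

Top surface (1.05 → 2.19): reflection off a higher-index medium gives a half-wave phase shift.
Bottom surface (2.19 → 1.18): reflection off a lower-index medium gives no phase shift.
The two reflections differ by half a wavelength.
So the condition for constructive reflection is 2 n t = (m + ½) λ.
λ = 2 n t / (m + ½). The fourth-longest wavelength is m = 3: λ = 2 × 2.19 × 511 / 3.50 = 639 nm.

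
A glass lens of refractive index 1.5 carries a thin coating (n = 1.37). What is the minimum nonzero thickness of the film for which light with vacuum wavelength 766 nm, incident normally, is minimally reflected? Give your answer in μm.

0.140 μm

Top surface (1.0 → 1.37): reflection off a higher-index medium gives a half-wave phase shift.
Bottom surface (1.37 → 1.5): reflection off a higher-index medium gives a half-wave phase shift.
The two reflections carry the same phase change, so no net offset.
So the condition for destructive reflection is 2 n t = (m + ½) λ.
Minimum at m = 0: t = λ / (4 n) = 766 / (4 × 1.37) = 140 nm.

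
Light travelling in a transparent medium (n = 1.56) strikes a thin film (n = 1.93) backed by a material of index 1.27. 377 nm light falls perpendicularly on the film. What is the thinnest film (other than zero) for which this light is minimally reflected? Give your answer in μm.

At the upper boundary (n = 1.56 to n = 1.93) the reflected ray undergoes a half-wave phase shift.
Ray reflecting at the bottom interface goes from n = 1.93 toward n = 1.27: no phase shift.
The two reflections differ by half a wavelength.
So the condition for destructive reflection is 2 n t = m λ.
Minimum nonzero at m = 1: t = λ / (2 n) = 377 / (2 × 1.93) = 97.7 nm.

0.0977 μm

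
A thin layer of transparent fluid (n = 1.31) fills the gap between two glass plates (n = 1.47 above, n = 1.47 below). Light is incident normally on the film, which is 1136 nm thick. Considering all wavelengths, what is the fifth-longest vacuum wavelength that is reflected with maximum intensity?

Ray reflecting at the top interface goes from n = 1.47 toward n = 1.31: no phase shift.
Bottom surface (1.31 → 1.47): reflection off a higher-index medium gives a half-wave phase shift.
Exactly one π shift → a net half-wave offset.
With one net inversion, constructive interference in reflection requires 2 n t = (m + ½) λ.
λ = 2 n t / (m + ½). The fifth-longest wavelength is m = 4: λ = 2 × 1.31 × 1136 / 4.50 = 661 nm.

661 nm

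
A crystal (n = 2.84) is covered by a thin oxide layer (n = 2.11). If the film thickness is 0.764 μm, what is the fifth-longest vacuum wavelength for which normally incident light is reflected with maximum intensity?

645 nm

At the upper boundary (n = 1.0 to n = 2.11) the reflected ray undergoes a half-wave phase shift.
Ray reflecting at the bottom interface goes from n = 2.11 toward n = 2.84: a half-wave phase shift.
Zero or two π shifts → no net half-wave offset.
For strong reflection here: 2 n t = m λ.
λ = 2 n t / m. The fifth-longest wavelength is m = 5: λ = 2 × 2.11 × 764 / 5.00 = 645 nm.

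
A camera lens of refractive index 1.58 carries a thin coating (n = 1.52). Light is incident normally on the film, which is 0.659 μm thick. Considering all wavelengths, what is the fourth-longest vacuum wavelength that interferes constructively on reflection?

501 nm

At the upper boundary (n = 1.0 to n = 1.52) the reflected ray undergoes a half-wave phase shift.
At the lower boundary (n = 1.52 to n = 1.58) the reflected ray undergoes a half-wave phase shift.
Zero or two π shifts → no net half-wave offset.
So the condition for constructive reflection is 2 n t = m λ.
λ = 2 n t / m. The fourth-longest wavelength is m = 4: λ = 2 × 1.52 × 659 / 4.00 = 501 nm.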